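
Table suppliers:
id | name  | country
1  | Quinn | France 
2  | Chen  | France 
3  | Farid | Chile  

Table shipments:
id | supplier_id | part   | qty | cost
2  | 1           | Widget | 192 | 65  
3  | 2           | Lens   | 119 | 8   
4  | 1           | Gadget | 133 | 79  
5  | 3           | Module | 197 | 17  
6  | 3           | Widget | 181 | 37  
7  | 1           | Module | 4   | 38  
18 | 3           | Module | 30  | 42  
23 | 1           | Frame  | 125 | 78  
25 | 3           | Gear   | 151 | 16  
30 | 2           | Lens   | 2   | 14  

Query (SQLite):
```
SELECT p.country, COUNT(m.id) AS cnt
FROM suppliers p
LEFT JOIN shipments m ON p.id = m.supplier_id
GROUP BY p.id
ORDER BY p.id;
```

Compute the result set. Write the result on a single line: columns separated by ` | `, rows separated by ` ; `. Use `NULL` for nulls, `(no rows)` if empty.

France | 4 ; France | 2 ; Chile | 4

LEFT JOIN keeps every suppliers row; unmatched ones get NULL for shipments columns.
Group by suppliers.id and compute COUNT(m.id). COUNT(col) of an all-NULL group is 0.
  1: ids {2, 4, 7, 23} → COUNT(m.id)=4
  2: ids {3, 30} → COUNT(m.id)=2
  3: ids {5, 6, 18, 25} → COUNT(m.id)=4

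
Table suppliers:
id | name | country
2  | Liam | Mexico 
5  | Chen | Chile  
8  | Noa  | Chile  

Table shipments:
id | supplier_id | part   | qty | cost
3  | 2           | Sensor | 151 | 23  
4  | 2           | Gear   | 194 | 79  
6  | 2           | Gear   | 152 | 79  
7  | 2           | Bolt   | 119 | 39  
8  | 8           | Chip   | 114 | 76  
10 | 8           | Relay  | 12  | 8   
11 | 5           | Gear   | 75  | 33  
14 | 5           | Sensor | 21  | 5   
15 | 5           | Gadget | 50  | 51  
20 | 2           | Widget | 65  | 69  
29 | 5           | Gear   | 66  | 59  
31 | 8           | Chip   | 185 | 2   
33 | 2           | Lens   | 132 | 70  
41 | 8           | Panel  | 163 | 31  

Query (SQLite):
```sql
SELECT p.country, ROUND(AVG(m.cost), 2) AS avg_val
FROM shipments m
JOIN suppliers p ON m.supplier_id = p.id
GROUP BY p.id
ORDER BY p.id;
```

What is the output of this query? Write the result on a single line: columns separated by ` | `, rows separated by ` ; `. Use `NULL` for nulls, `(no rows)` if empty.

Join each shipments row to its suppliers via supplier_id.
Group joined rows by suppliers.id; compute ROUND(AVG(m.cost), 2) per group.
  2: ids {3, 4, 6, 7, 20, 33} → ROUND(AVG(m.cost), 2)=59.83
  5: ids {11, 14, 15, 29} → ROUND(AVG(m.cost), 2)=37
  8: ids {8, 10, 31, 41} → ROUND(AVG(m.cost), 2)=29.25

Mexico | 59.83 ; Chile | 37 ; Chile | 29.25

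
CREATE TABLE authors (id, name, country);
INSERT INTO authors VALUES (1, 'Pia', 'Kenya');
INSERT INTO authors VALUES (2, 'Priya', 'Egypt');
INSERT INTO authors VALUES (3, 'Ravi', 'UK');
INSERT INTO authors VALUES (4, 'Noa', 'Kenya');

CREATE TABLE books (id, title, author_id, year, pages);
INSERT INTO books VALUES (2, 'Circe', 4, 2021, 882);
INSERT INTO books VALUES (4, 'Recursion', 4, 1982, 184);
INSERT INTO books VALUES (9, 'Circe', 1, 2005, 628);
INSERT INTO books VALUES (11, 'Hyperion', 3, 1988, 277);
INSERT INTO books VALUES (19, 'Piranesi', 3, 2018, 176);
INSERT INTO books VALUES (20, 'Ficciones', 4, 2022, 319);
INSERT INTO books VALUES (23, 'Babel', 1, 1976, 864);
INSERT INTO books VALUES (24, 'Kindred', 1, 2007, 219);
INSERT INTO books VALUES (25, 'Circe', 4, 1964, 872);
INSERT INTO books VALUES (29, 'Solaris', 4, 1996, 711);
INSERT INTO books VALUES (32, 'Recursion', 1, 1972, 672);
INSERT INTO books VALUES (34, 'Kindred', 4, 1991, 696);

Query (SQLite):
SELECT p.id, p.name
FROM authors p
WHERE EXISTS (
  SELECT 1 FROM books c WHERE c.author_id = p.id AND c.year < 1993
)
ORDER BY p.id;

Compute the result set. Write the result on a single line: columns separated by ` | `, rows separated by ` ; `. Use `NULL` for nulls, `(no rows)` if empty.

For each authors row, check whether any books with matching author_id has year < 1993.
Keep rows where that is true.

1 | Pia ; 3 | Ravi ; 4 | Noa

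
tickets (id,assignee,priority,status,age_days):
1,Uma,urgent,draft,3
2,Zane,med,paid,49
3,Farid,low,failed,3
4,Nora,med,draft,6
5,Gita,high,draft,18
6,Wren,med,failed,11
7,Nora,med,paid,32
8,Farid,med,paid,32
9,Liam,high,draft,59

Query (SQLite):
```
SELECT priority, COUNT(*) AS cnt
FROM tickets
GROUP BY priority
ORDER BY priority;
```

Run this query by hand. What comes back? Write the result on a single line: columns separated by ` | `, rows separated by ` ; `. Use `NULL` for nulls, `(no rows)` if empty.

high | 2 ; low | 1 ; med | 5 ; urgent | 1

Partition tickets by priority; compute COUNT(*) within each group.
  high: ids {5, 9} → COUNT(*)=2
  low: ids {3} → COUNT(*)=1
  med: ids {2, 4, 6, 7, 8} → COUNT(*)=5
  urgent: ids {1} → COUNT(*)=1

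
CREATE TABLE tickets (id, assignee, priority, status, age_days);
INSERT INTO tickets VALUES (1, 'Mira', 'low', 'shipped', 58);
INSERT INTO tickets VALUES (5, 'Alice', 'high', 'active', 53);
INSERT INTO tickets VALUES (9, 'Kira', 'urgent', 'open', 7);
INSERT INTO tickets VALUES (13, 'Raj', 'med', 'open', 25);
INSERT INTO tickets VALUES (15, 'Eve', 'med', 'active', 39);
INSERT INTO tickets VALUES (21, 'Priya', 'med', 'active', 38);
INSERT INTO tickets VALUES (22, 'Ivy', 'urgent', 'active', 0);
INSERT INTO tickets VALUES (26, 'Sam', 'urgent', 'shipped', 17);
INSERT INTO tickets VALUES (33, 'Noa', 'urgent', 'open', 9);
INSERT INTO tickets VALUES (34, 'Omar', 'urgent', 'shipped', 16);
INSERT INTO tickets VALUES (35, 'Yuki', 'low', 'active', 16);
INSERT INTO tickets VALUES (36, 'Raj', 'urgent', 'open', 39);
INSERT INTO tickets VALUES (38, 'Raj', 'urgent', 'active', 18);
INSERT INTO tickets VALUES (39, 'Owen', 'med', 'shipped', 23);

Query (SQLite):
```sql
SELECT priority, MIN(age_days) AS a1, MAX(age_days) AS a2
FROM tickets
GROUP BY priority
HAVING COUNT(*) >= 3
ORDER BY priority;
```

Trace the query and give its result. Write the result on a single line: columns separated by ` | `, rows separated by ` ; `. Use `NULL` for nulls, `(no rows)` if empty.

med | 23 | 39 ; urgent | 0 | 39

Group tickets by priority.
Per group compute: MIN(age_days), MAX(age_days).
HAVING: drop groups with fewer than 3 rows.
  high: ids {5} → MIN(age_days)=53, MAX(age_days)=53
  low: ids {1, 35} → MIN(age_days)=16, MAX(age_days)=58
  med: ids {13, 15, 21, 39} → MIN(age_days)=23, MAX(age_days)=39
  urgent: ids {9, 22, 26, 33, 34, 36, 38} → MIN(age_days)=0, MAX(age_days)=39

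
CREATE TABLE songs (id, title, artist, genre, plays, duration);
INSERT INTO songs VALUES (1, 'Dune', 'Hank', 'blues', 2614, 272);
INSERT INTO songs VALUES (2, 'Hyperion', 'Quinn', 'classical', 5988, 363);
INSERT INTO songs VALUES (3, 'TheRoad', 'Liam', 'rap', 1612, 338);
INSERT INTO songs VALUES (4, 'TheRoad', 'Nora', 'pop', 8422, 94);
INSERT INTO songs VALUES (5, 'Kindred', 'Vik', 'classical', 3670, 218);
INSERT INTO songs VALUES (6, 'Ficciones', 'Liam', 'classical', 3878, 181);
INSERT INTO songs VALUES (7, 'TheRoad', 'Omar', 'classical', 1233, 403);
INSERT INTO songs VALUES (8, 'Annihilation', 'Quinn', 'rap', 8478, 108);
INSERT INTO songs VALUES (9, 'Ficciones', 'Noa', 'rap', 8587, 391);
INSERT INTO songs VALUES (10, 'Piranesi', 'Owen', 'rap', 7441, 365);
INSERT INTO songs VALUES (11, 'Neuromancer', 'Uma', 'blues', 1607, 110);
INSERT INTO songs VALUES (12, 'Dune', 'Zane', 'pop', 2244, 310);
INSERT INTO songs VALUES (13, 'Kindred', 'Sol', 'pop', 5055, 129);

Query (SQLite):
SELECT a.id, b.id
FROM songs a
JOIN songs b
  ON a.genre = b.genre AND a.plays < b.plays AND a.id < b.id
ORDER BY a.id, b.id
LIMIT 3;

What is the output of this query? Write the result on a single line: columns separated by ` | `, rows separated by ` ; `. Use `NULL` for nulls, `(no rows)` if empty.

Pairs (a,b) with same genre, a.plays < b.plays, a.id < b.id.
genre groups: blues:{1,11} classical:{2,5,6,7} pop:{4,12,13} rap:{3,8,9,10}
Ordered by (a.id, b.id); first 3.

3 | 8 ; 3 | 9 ; 3 | 10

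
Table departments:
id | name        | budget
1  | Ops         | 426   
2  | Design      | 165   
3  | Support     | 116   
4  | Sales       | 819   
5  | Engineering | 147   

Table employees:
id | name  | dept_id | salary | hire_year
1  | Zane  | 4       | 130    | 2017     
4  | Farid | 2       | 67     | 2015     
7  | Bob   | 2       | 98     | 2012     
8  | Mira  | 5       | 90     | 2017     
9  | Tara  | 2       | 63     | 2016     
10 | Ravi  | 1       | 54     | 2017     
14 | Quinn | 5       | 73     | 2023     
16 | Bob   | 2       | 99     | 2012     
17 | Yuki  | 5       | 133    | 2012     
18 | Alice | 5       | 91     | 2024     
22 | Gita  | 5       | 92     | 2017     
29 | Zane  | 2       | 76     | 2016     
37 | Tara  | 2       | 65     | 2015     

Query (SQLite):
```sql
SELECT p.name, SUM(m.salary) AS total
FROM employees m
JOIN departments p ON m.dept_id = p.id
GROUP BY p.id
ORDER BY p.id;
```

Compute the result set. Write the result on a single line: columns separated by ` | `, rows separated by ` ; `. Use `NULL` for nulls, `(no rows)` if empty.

Join each employees row to its departments via dept_id.
Group joined rows by departments.id; compute SUM(m.salary) per group.
  1: ids {10} → SUM(m.salary)=54
  2: ids {4, 7, 9, 16, 29, 37} → SUM(m.salary)=468
  4: ids {1} → SUM(m.salary)=130
  5: ids {8, 14, 17, 18, 22} → SUM(m.salary)=479

Ops | 54 ; Design | 468 ; Sales | 130 ; Engineering | 479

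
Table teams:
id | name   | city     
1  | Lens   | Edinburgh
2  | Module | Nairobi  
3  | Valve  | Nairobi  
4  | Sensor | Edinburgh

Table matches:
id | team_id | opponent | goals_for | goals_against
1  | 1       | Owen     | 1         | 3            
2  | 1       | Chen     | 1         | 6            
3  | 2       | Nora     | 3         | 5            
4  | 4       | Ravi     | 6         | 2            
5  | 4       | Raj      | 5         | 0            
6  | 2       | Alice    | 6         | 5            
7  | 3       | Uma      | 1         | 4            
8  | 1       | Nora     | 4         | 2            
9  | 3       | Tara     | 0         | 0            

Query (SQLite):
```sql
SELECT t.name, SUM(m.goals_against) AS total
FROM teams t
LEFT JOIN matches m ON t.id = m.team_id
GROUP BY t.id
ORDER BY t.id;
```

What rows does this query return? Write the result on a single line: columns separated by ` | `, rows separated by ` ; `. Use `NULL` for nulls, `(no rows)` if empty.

LEFT JOIN keeps every teams row; unmatched ones get NULL for matches columns.
Group by teams.id and compute SUM(m.goals_against). SUM over an all-NULL group is NULL.
  1: ids {1, 2, 8} → SUM(m.goals_against)=11
  2: ids {3, 6} → SUM(m.goals_against)=10
  3: ids {7, 9} → SUM(m.goals_against)=4
  4: ids {4, 5} → SUM(m.goals_against)=2

Lens | 11 ; Module | 10 ; Valve | 4 ; Sensor | 2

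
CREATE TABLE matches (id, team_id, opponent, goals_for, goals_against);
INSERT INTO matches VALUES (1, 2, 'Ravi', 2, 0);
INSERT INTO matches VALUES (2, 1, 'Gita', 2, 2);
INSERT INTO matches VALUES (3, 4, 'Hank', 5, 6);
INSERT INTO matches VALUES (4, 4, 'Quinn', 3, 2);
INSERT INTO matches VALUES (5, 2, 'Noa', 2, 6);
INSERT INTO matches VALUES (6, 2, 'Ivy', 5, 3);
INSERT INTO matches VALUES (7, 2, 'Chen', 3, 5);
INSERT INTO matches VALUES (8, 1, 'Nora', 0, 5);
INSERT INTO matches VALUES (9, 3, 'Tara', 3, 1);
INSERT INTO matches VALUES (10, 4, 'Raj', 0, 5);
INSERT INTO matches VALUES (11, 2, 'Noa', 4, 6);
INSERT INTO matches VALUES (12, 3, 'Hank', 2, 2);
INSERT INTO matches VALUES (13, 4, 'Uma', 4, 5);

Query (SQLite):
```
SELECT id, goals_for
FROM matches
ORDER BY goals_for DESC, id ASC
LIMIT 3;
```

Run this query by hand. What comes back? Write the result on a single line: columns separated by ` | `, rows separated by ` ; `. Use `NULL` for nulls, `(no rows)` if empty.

3 | 5 ; 6 | 5 ; 11 | 4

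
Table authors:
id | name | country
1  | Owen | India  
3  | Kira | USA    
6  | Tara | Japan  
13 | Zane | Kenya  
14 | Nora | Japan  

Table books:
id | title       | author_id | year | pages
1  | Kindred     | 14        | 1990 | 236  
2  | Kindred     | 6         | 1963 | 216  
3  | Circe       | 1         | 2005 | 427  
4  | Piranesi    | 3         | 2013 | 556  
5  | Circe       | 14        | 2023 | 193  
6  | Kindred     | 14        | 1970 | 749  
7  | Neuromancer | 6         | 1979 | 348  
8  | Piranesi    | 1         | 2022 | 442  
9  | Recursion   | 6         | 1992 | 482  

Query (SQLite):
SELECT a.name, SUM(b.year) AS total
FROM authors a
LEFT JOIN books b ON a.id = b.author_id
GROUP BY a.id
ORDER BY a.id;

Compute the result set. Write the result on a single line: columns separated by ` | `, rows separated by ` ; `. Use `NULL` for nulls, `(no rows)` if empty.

Owen | 4027 ; Kira | 2013 ; Tara | 5934 ; Zane | NULL ; Nora | 5983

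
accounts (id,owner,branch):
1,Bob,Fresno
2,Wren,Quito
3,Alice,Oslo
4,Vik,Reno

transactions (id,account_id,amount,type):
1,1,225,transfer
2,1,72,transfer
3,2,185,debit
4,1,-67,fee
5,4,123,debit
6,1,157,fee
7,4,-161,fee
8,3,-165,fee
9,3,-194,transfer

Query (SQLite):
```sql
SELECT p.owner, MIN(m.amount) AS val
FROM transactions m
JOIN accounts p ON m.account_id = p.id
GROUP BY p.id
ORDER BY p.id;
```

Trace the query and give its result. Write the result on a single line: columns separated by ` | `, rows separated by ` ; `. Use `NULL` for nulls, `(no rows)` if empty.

Join each transactions row to its accounts via account_id.
Group joined rows by accounts.id; compute MIN(m.amount) per group.
  1: ids {1, 2, 4, 6} → MIN(m.amount)=-67
  2: ids {3} → MIN(m.amount)=185
  3: ids {8, 9} → MIN(m.amount)=-194
  4: ids {5, 7} → MIN(m.amount)=-161

Bob | -67 ; Wren | 185 ; Alice | -194 ; Vik | -161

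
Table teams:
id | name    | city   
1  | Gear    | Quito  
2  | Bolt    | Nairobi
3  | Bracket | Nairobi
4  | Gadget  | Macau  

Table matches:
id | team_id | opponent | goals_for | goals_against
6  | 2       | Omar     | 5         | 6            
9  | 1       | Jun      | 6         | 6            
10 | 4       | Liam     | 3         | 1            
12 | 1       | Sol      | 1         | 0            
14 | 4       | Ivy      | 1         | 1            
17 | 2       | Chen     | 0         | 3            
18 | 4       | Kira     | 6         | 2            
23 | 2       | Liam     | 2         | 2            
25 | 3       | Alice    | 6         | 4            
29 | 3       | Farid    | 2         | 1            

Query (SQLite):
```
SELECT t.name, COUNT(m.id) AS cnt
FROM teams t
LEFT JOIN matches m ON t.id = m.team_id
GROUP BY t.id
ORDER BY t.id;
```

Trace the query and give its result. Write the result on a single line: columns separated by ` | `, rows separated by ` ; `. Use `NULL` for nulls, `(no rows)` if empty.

Gear | 2 ; Bolt | 3 ; Bracket | 2 ; Gadget | 3

LEFT JOIN keeps every teams row; unmatched ones get NULL for matches columns.
Group by teams.id and compute COUNT(m.id). COUNT(col) of an all-NULL group is 0.
  1: ids {9, 12} → COUNT(m.id)=2
  2: ids {6, 17, 23} → COUNT(m.id)=3
  3: ids {25, 29} → COUNT(m.id)=2
  4: ids {10, 14, 18} → COUNT(m.id)=3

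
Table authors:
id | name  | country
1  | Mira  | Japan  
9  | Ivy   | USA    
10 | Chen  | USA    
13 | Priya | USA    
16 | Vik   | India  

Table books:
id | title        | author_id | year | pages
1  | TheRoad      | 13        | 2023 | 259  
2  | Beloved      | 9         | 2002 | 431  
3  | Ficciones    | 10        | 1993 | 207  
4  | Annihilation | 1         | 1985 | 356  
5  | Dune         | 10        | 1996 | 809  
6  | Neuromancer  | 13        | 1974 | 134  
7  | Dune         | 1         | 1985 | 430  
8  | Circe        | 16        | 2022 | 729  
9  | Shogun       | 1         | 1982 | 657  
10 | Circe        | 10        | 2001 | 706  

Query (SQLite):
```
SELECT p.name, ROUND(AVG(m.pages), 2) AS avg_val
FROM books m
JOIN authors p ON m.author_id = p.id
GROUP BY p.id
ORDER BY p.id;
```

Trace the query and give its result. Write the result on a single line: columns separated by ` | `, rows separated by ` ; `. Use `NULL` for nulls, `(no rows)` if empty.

Mira | 481 ; Ivy | 431 ; Chen | 574 ; Priya | 196.5 ; Vik | 729

Join each books row to its authors via author_id.
Group joined rows by authors.id; compute ROUND(AVG(m.pages), 2) per group.
  1: ids {4, 7, 9} → ROUND(AVG(m.pages), 2)=481
  9: ids {2} → ROUND(AVG(m.pages), 2)=431
  10: ids {3, 5, 10} → ROUND(AVG(m.pages), 2)=574
  13: ids {1, 6} → ROUND(AVG(m.pages), 2)=196.5
  16: ids {8} → ROUND(AVG(m.pages), 2)=729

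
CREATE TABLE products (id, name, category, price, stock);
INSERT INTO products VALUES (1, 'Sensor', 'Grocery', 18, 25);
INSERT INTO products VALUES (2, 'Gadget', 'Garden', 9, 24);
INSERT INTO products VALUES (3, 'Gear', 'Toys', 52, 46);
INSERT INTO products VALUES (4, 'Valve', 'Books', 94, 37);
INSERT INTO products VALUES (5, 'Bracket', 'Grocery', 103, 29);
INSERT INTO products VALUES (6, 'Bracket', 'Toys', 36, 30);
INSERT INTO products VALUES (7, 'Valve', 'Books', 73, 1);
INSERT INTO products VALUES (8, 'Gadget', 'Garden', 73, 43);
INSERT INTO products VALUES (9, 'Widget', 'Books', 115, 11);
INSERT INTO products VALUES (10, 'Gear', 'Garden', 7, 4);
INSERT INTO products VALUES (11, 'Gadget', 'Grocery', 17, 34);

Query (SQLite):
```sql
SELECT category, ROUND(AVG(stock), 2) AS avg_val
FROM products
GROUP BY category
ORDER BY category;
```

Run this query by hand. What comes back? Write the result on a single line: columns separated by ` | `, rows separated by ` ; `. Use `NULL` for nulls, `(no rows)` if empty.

Books | 16.33 ; Garden | 23.67 ; Grocery | 29.33 ; Toys | 38

Partition products by category; compute ROUND(AVG(stock), 2) within each group.
  Books: ids {4, 7, 9} → ROUND(AVG(stock), 2)=16.33
  Garden: ids {2, 8, 10} → ROUND(AVG(stock), 2)=23.67
  Grocery: ids {1, 5, 11} → ROUND(AVG(stock), 2)=29.33
  Toys: ids {3, 6} → ROUND(AVG(stock), 2)=38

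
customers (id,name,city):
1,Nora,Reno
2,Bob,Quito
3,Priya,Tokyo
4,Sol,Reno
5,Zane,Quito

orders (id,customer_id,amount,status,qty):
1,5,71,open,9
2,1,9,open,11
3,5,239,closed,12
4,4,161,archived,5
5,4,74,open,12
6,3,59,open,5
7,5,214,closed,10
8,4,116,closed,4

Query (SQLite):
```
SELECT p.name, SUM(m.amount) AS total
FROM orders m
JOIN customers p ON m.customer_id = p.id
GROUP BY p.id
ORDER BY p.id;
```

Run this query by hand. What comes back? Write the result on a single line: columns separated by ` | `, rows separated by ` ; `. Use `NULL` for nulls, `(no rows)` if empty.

Join each orders row to its customers via customer_id.
Group joined rows by customers.id; compute SUM(m.amount) per group.
  1: ids {2} → SUM(m.amount)=9
  3: ids {6} → SUM(m.amount)=59
  4: ids {4, 5, 8} → SUM(m.amount)=351
  5: ids {1, 3, 7} → SUM(m.amount)=524

Nora | 9 ; Priya | 59 ; Sol | 351 ; Zane | 524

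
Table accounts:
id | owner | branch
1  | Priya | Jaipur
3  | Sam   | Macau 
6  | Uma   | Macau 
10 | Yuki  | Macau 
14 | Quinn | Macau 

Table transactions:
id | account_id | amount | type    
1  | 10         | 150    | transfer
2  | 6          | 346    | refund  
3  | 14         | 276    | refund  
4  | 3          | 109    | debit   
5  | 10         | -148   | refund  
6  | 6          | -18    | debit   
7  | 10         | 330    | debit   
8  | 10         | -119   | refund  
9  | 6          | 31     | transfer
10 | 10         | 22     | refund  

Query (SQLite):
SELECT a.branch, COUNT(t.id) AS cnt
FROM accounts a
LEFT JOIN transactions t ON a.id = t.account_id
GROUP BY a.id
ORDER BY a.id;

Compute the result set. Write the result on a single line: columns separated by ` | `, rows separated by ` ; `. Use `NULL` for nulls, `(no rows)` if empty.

Jaipur | 0 ; Macau | 1 ; Macau | 3 ; Macau | 5 ; Macau | 1

LEFT JOIN keeps every accounts row; unmatched ones get NULL for transactions columns.
Group by accounts.id and compute COUNT(t.id). COUNT(col) of an all-NULL group is 0.
  1: ids {—} → COUNT(t.id)=0
  3: ids {4} → COUNT(t.id)=1
  6: ids {2, 6, 9} → COUNT(t.id)=3
  10: ids {1, 5, 7, 8, 10} → COUNT(t.id)=5
  14: ids {3} → COUNT(t.id)=1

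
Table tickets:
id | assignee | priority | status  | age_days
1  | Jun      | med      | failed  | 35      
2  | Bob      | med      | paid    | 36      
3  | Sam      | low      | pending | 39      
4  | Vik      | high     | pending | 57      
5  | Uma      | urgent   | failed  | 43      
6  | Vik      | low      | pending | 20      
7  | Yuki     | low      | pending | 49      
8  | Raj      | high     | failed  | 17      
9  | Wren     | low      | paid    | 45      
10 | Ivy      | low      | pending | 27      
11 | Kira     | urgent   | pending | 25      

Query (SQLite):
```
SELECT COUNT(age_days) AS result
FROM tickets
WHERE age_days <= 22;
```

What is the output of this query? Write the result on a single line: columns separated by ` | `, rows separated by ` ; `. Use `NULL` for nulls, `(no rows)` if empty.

2

Rows where age_days <= 22 → age_days values: [20, 17].
COUNT(age_days) counts non-NULL values → 2.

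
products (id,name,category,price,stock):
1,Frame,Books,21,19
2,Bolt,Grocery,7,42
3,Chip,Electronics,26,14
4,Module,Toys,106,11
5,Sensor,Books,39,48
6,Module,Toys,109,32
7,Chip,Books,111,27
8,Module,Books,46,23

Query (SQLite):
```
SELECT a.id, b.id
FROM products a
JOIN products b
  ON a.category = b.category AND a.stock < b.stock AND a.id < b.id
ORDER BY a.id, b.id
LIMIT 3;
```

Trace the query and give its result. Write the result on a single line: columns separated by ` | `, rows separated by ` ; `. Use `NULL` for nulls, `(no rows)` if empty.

Pairs (a,b) with same category, a.stock < b.stock, a.id < b.id.
category groups: Books:{1,5,7,8} Electronics:{3} Grocery:{2} Toys:{4,6}
Ordered by (a.id, b.id); first 3.

1 | 5 ; 1 | 7 ; 1 | 8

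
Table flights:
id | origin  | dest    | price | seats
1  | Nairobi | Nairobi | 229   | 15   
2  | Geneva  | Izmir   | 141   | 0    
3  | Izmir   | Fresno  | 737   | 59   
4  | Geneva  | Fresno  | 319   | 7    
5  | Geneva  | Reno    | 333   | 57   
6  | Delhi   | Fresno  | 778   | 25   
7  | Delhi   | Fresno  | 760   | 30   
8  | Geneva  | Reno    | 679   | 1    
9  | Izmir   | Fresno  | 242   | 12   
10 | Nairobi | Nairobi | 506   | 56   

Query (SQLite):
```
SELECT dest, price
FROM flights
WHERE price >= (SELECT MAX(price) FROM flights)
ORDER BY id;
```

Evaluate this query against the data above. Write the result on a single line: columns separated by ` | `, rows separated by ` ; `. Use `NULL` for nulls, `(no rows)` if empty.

Scalar subquery: MAX(price) over all flights rows = 778.
Keep rows where price >= that value.

Fresno | 778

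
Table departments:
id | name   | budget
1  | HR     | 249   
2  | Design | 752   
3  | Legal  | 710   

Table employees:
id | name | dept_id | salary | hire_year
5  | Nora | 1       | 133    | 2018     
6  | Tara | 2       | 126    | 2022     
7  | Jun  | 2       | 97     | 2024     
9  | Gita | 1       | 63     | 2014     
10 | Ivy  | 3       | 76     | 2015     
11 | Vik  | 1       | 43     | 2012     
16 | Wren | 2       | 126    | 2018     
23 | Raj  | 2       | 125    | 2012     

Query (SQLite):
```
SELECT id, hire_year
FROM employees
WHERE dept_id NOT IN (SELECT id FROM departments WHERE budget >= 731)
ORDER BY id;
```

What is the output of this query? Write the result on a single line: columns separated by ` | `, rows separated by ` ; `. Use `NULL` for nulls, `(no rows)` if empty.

Inner query: departments.id where budget >= 731.
Outer: keep employees rows whose dept_id is not in that set.
Inner query → {2}

5 | 2018 ; 9 | 2014 ; 10 | 2015 ; 11 | 2012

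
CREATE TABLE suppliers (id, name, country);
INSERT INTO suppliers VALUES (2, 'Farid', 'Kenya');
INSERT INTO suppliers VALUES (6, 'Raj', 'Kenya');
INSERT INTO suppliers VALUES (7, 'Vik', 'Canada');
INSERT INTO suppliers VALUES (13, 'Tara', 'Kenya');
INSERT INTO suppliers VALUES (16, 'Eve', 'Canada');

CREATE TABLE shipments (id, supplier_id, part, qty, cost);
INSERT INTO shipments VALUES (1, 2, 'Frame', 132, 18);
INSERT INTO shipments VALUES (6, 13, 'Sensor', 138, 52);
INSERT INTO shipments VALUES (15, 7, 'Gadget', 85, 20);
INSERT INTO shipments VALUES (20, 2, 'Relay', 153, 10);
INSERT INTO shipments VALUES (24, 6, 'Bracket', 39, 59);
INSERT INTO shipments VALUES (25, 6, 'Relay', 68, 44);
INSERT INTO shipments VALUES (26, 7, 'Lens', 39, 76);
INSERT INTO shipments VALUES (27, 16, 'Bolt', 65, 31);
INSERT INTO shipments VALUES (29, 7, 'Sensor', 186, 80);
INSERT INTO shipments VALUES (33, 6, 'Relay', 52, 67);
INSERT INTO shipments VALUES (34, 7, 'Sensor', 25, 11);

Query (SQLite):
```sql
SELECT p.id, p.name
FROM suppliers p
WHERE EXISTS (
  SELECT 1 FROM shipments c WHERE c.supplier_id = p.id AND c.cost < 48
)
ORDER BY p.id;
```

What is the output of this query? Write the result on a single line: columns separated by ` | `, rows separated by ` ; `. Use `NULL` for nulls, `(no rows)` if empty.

For each suppliers row, check whether any shipments with matching supplier_id has cost < 48.
Keep rows where that is true.

2 | Farid ; 6 | Raj ; 7 | Vik ; 16 | Eve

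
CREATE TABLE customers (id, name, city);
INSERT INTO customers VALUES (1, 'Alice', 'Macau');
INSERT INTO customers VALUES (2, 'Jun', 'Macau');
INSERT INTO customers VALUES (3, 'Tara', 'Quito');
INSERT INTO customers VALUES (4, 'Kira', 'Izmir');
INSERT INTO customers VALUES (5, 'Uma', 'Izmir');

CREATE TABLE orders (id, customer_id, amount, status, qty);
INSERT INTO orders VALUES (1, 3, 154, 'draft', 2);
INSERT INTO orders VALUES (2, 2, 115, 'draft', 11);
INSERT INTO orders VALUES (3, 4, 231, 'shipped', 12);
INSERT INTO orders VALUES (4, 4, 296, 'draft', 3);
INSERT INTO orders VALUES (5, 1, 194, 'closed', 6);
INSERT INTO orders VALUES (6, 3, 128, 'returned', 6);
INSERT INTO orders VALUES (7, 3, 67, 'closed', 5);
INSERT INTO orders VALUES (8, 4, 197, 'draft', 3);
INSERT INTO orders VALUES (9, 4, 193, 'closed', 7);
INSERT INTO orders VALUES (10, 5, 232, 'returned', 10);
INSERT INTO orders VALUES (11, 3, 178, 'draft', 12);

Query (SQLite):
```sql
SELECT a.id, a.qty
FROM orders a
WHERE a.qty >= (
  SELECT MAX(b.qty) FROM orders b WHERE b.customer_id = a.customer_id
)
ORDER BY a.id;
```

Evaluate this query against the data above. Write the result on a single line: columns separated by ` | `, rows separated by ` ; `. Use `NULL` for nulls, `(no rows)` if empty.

For each orders row a, compute MAX(qty) over rows sharing a.customer_id.
Keep row a if a.qty >= that per-group MAX.
  customer_id=1: MAX(qty) = 6
  customer_id=2: MAX(qty) = 11
  customer_id=3: MAX(qty) = 12
  customer_id=4: MAX(qty) = 12
  customer_id=5: MAX(qty) = 10

2 | 11 ; 3 | 12 ; 5 | 6 ; 10 | 10 ; 11 | 12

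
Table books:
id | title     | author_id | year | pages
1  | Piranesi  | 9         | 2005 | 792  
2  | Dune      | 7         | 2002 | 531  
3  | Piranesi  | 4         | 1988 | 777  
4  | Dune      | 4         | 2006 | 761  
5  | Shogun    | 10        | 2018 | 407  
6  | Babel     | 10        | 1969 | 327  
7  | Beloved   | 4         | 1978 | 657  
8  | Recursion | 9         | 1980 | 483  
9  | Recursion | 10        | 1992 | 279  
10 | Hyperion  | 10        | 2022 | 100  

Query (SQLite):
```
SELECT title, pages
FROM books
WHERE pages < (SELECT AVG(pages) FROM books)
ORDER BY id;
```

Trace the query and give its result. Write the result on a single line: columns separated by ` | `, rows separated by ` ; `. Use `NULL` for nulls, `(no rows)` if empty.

Scalar subquery: AVG(pages) over all books rows = 511.4.
Keep rows where pages < that value.

Shogun | 407 ; Babel | 327 ; Recursion | 483 ; Recursion | 279 ; Hyperion | 100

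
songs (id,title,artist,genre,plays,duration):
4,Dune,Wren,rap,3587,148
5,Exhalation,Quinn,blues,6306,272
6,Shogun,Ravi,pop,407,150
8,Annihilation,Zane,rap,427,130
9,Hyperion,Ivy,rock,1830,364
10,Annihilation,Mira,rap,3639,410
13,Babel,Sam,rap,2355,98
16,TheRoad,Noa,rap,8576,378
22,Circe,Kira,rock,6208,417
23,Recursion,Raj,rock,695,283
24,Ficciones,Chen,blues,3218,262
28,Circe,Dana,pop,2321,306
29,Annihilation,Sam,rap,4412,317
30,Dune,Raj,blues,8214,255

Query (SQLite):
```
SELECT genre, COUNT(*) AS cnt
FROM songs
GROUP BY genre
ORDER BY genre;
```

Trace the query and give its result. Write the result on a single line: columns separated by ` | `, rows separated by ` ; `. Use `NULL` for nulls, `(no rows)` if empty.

blues | 3 ; pop | 2 ; rap | 6 ; rock | 3

Partition songs by genre; compute COUNT(*) within each group.
  blues: ids {5, 24, 30} → COUNT(*)=3
  pop: ids {6, 28} → COUNT(*)=2
  rap: ids {4, 8, 10, 13, 16, 29} → COUNT(*)=6
  rock: ids {9, 22, 23} → COUNT(*)=3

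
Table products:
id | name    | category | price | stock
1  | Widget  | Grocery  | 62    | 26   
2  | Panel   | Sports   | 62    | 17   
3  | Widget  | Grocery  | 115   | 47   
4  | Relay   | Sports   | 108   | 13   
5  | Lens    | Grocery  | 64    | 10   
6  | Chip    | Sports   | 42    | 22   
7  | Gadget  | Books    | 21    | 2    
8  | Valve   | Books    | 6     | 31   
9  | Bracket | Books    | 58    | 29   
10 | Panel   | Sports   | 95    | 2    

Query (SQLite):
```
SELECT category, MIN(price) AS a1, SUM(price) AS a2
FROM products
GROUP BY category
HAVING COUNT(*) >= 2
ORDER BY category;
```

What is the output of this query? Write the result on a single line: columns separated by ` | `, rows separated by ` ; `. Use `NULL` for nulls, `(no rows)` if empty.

Group products by category.
Per group compute: MIN(price), SUM(price).
HAVING: drop groups with fewer than 2 rows.
  Books: ids {7, 8, 9} → MIN(price)=6, SUM(price)=85
  Grocery: ids {1, 3, 5} → MIN(price)=62, SUM(price)=241
  Sports: ids {2, 4, 6, 10} → MIN(price)=42, SUM(price)=307

Books | 6 | 85 ; Grocery | 62 | 241 ; Sports | 42 | 307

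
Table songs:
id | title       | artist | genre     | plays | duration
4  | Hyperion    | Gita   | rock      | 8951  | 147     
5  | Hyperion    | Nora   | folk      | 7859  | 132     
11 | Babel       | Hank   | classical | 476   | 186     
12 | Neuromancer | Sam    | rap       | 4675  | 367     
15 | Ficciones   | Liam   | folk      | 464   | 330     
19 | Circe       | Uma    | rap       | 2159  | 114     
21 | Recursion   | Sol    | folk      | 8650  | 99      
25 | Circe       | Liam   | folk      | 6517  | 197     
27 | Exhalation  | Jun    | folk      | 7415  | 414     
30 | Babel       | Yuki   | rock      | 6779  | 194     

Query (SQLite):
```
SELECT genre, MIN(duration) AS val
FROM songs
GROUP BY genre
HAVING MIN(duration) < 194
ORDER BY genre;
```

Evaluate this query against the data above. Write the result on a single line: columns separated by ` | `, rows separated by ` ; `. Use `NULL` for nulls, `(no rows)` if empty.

classical | 186 ; folk | 99 ; rap | 114 ; rock | 147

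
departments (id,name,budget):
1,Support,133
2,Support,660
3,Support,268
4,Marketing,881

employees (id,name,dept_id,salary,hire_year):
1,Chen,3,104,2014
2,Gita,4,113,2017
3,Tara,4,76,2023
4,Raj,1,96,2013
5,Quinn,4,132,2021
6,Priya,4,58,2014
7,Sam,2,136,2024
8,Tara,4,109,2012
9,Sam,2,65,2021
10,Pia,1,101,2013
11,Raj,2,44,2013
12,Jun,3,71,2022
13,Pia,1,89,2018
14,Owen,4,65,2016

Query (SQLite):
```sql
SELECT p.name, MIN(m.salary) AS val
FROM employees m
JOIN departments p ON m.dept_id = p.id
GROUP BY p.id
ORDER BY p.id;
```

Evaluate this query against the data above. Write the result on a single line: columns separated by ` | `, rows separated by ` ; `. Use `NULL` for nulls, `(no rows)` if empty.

Support | 89 ; Support | 44 ; Support | 71 ; Marketing | 58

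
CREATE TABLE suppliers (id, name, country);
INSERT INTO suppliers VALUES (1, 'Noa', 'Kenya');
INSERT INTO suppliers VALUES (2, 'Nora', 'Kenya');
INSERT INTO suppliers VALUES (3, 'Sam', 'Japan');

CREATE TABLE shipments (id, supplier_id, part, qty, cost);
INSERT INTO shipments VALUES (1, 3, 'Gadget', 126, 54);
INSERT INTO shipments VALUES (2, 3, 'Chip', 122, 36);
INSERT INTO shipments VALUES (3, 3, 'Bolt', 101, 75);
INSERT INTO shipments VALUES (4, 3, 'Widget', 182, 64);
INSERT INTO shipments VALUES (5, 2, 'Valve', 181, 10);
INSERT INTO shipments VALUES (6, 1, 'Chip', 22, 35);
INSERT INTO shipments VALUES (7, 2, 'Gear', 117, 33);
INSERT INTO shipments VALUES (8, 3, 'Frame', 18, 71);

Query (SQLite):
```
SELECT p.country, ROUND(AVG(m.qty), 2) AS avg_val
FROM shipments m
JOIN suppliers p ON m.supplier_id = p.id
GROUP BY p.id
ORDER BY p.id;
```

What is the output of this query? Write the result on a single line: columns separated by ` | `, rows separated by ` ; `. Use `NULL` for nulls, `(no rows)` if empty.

Kenya | 22 ; Kenya | 149 ; Japan | 109.8

Join each shipments row to its suppliers via supplier_id.
Group joined rows by suppliers.id; compute ROUND(AVG(m.qty), 2) per group.
  1: ids {6} → ROUND(AVG(m.qty), 2)=22
  2: ids {5, 7} → ROUND(AVG(m.qty), 2)=149
  3: ids {1, 2, 3, 4, 8} → ROUND(AVG(m.qty), 2)=109.8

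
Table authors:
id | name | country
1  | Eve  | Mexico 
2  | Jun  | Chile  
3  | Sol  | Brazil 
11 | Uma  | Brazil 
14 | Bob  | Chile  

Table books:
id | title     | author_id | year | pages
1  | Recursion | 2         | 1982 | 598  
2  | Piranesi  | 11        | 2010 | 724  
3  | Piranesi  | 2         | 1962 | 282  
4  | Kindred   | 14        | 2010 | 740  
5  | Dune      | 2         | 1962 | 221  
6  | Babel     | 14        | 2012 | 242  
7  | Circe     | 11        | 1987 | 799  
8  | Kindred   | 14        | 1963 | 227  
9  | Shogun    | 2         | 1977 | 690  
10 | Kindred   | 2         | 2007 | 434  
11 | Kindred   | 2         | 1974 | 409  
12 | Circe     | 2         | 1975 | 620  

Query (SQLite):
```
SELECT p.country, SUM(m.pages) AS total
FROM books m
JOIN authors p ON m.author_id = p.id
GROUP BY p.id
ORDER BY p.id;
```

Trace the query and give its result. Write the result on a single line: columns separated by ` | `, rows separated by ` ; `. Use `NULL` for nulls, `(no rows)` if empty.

Chile | 3254 ; Brazil | 1523 ; Chile | 1209

Join each books row to its authors via author_id.
Group joined rows by authors.id; compute SUM(m.pages) per group.
  2: ids {1, 3, 5, 9, 10, 11, 12} → SUM(m.pages)=3254
  11: ids {2, 7} → SUM(m.pages)=1523
  14: ids {4, 6, 8} → SUM(m.pages)=1209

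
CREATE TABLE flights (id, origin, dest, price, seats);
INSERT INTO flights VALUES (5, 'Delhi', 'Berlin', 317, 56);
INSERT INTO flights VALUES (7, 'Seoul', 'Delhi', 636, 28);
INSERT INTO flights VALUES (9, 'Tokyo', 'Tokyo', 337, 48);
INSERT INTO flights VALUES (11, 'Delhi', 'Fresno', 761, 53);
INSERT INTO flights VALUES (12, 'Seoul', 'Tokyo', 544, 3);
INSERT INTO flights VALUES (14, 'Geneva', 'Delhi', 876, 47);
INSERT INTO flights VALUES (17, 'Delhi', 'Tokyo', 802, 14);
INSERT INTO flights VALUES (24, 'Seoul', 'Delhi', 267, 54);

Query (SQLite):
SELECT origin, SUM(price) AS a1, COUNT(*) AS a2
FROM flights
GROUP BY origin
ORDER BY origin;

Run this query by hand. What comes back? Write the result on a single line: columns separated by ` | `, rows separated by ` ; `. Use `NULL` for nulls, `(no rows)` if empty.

Delhi | 1880 | 3 ; Geneva | 876 | 1 ; Seoul | 1447 | 3 ; Tokyo | 337 | 1

Group flights by origin.
Per group compute: SUM(price), COUNT(*).
  Delhi: ids {5, 11, 17} → SUM(price)=1880, COUNT(*)=3
  Geneva: ids {14} → SUM(price)=876, COUNT(*)=1
  Seoul: ids {7, 12, 24} → SUM(price)=1447, COUNT(*)=3
  Tokyo: ids {9} → SUM(price)=337, COUNT(*)=1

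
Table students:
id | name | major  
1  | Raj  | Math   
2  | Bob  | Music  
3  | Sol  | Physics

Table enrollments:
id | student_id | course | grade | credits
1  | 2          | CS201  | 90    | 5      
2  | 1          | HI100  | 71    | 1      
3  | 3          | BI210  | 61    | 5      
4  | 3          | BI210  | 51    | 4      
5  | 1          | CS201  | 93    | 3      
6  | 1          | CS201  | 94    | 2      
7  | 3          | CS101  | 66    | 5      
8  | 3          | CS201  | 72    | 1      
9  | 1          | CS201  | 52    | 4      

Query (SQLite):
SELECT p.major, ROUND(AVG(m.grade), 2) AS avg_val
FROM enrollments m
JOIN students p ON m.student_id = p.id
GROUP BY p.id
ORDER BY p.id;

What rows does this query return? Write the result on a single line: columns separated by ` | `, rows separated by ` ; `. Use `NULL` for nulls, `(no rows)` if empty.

Math | 77.5 ; Music | 90 ; Physics | 62.5

Join each enrollments row to its students via student_id.
Group joined rows by students.id; compute ROUND(AVG(m.grade), 2) per group.
  1: ids {2, 5, 6, 9} → ROUND(AVG(m.grade), 2)=77.5
  2: ids {1} → ROUND(AVG(m.grade), 2)=90
  3: ids {3, 4, 7, 8} → ROUND(AVG(m.grade), 2)=62.5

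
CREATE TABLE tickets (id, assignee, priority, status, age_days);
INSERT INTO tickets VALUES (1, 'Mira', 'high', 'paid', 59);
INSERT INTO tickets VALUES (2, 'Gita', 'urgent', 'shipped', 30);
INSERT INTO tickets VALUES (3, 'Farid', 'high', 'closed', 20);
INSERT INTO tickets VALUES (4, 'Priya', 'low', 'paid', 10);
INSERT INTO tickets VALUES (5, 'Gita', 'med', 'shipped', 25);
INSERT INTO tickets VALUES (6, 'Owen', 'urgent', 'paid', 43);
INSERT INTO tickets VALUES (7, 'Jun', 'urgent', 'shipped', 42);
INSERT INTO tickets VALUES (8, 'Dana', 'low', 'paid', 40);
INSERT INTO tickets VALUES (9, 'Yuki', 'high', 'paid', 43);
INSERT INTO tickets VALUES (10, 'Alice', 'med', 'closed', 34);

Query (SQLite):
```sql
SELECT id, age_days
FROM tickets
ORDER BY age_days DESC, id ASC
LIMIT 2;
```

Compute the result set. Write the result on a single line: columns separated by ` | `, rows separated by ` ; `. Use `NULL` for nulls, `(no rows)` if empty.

1 | 59 ; 6 | 43

Sort by age_days desc, tiebreak id asc: (59, id=1), (43, id=6), (43, id=9), (42, id=7), (40, id=8) …. Take first 2.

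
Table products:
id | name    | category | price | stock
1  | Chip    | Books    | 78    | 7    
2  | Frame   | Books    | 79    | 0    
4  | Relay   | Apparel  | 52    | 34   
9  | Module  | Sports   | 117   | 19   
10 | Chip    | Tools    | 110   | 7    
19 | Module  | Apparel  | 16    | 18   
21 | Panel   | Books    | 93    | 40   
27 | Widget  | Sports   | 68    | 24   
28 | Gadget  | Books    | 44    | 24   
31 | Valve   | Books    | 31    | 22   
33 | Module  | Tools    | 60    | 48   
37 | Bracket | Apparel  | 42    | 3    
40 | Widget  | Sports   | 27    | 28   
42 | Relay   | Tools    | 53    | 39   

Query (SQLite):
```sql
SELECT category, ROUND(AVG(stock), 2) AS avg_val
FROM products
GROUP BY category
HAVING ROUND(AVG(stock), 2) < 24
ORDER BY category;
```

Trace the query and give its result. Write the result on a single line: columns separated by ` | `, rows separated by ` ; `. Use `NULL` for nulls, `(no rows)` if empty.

Partition products by category; compute ROUND(AVG(stock), 2) within each group.
HAVING: keep groups where ROUND(AVG(stock), 2) < 24.
  Apparel: ids {4, 19, 37} → ROUND(AVG(stock), 2)=18.33
  Books: ids {1, 2, 21, 28, 31} → ROUND(AVG(stock), 2)=18.6
  Sports: ids {9, 27, 40} → ROUND(AVG(stock), 2)=23.67
  Tools: ids {10, 33, 42} → ROUND(AVG(stock), 2)=31.33

Apparel | 18.33 ; Books | 18.6 ; Sports | 23.67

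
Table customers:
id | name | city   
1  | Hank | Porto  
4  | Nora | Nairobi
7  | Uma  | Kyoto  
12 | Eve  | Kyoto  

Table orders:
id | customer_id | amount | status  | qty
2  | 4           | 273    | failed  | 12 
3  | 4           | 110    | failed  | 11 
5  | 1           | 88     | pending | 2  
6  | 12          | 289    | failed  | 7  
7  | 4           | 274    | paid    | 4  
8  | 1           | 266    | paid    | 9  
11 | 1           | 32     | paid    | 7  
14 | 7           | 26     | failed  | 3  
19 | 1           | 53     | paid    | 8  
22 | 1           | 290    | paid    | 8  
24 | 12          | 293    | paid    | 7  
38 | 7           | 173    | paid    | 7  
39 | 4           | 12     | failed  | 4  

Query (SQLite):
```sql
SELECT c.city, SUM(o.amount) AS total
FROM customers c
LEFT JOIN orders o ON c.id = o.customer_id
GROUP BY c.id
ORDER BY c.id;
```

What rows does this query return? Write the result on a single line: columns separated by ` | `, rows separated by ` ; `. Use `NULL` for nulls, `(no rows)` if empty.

LEFT JOIN keeps every customers row; unmatched ones get NULL for orders columns.
Group by customers.id and compute SUM(o.amount). SUM over an all-NULL group is NULL.
  1: ids {5, 8, 11, 19, 22} → SUM(o.amount)=729
  4: ids {2, 3, 7, 39} → SUM(o.amount)=669
  7: ids {14, 38} → SUM(o.amount)=199
  12: ids {6, 24} → SUM(o.amount)=582

Porto | 729 ; Nairobi | 669 ; Kyoto | 199 ; Kyoto | 582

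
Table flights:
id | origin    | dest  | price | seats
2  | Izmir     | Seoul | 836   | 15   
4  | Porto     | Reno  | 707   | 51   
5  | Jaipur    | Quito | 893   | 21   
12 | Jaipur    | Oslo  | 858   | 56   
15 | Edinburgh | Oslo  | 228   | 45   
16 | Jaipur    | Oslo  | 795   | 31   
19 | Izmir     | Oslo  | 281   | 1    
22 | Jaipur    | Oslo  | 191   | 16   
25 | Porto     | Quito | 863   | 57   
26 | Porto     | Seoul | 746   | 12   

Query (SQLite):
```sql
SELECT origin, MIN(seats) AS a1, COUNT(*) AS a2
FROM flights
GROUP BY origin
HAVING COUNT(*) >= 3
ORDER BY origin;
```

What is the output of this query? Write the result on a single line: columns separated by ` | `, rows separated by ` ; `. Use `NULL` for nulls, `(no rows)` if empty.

Jaipur | 16 | 4 ; Porto | 12 | 3

Group flights by origin.
Per group compute: MIN(seats), COUNT(*).
HAVING: drop groups with fewer than 3 rows.
  Edinburgh: ids {15} → MIN(seats)=45, COUNT(*)=1
  Izmir: ids {2, 19} → MIN(seats)=1, COUNT(*)=2
  Jaipur: ids {5, 12, 16, 22} → MIN(seats)=16, COUNT(*)=4
  Porto: ids {4, 25, 26} → MIN(seats)=12, COUNT(*)=3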